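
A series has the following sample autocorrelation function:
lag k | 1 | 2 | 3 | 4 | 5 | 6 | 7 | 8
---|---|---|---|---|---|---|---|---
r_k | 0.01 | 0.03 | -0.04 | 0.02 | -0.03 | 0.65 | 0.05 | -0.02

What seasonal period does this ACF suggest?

The largest autocorrelation is r_6 = 0.65; the remaining lags stay at or below 0.05.
The dominant spike at lag 6 indicates a seasonal period of 6.

6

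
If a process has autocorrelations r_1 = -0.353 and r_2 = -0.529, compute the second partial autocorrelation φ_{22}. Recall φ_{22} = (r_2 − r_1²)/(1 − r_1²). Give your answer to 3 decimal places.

φ_{22} = (r_2 − r_1²) / (1 − r_1²)
r_1² = (-0.353)² = 0.124609
Numerator = -0.529 − 0.1246 = -0.6536; denominator = 1 − 0.1246 = 0.8754
φ_{22} = -0.6536 / 0.8754 = -0.747

-0.747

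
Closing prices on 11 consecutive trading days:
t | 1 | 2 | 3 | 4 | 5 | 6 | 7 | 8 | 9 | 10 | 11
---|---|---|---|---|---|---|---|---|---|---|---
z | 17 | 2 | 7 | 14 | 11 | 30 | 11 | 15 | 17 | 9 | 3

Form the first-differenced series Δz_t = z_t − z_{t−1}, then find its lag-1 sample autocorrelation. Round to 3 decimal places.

-0.449

First differences Δz: -15, 5, 7, -3, 19, -19, 4, 2, -8, -6
Mean of differences = -1.4000
Numerator Σ(Δz_t−Δz̄)(Δz_{t+1}−Δz̄) = -507.1600
Denominator Σ(Δz_t−Δz̄)² = 1130.4000
r_1(Δz) = -507.1600 / 1130.4000 = -0.449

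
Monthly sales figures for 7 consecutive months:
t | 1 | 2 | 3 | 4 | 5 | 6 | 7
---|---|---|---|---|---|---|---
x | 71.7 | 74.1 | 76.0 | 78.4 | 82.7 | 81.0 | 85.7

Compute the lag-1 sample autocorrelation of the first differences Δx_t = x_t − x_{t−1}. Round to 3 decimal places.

-0.671

First differences Δx: 2.4, 1.9, 2.4, 4.3, -1.7, 4.7
Mean of differences = 2.3333
Numerator Σ(Δx_t−Δx̄)(Δx_{t+1}−Δx̄) = -17.4044
Denominator Σ(Δx_t−Δx̄)² = 25.9333
r_1(Δx) = -17.4044 / 25.9333 = -0.671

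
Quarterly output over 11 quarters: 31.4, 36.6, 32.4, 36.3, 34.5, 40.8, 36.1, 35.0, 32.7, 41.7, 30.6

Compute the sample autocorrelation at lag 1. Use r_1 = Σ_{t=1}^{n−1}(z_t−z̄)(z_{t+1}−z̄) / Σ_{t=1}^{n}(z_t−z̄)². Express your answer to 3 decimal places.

-0.459

Mean z̄ = (31.4 + 36.6 + 32.4 + 36.3 + 34.5 + 40.8 + 36.1 + 35.0 + 32.7 + 41.7 + 30.6)/11 = 35.2818
Numerator Σ_{t=1}^{10}(z_t−z̄)(z_{t+1}−z̄) = -58.5676
Denominator Σ(z_t−z̄)² = 127.7364
r_1 = -58.5676 / 127.7364 = -0.459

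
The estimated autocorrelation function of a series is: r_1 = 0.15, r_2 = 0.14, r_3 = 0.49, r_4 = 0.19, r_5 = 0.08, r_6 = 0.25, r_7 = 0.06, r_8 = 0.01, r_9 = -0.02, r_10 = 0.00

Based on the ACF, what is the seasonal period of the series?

3

The largest autocorrelation is r_3 = 0.49, with a weaker echo at lag 6 (0.25); the remaining lags stay at or below 0.19.
The dominant spike at lag 3 indicates a seasonal period of 3.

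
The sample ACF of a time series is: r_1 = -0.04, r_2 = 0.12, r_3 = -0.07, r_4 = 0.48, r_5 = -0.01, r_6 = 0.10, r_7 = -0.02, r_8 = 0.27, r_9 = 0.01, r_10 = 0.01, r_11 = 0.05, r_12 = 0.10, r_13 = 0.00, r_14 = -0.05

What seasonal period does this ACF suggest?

4

The largest autocorrelation is r_4 = 0.48, with a weaker echo at lag 8 (0.27); the remaining lags stay at or below 0.12.
The dominant spike at lag 4 indicates a seasonal period of 4.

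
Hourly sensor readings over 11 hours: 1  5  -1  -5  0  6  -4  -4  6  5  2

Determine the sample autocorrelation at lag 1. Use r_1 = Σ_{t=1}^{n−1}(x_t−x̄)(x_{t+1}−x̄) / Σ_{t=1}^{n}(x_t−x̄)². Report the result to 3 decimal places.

Mean x̄ = (1 + 5 − 1 − 5 + 0 + 6 − 4 − 4 + 6 + 5 + 2)/11 = 1.0000
Numerator Σ_{t=1}^{10}(x_t−x̄)(x_{t+1}−x̄) = 4.0000
Denominator Σ(x_t−x̄)² = 174.0000
r_1 = 4.0000 / 174.0000 = 0.023

0.023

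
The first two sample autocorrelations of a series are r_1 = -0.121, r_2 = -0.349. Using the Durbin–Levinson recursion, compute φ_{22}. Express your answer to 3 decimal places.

φ_{22} = (r_2 − r_1²) / (1 − r_1²)
r_1² = (-0.121)² = 0.014641
Numerator = -0.349 − 0.0146 = -0.3636; denominator = 1 − 0.0146 = 0.9854
φ_{22} = -0.3636 / 0.9854 = -0.369

-0.369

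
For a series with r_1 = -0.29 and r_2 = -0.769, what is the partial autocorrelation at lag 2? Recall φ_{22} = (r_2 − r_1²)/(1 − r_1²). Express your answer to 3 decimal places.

φ_{22} = (r_2 − r_1²) / (1 − r_1²)
r_1² = (-0.29)² = 0.0841
Numerator = -0.769 − 0.0841 = -0.8531; denominator = 1 − 0.0841 = 0.9159
φ_{22} = -0.8531 / 0.9159 = -0.931

-0.931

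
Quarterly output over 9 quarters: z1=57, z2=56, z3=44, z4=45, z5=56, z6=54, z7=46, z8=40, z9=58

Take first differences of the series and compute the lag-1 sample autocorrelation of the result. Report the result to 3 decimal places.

First differences Δz: -1, -12, 1, 11, -2, -8, -6, 18
Mean of differences = 0.1250
Numerator Σ(Δz_t−Δz̄)(Δz_{t+1}−Δz̄) = -53.0156
Denominator Σ(Δz_t−Δz̄)² = 694.8750
r_1(Δz) = -53.0156 / 694.8750 = -0.076

-0.076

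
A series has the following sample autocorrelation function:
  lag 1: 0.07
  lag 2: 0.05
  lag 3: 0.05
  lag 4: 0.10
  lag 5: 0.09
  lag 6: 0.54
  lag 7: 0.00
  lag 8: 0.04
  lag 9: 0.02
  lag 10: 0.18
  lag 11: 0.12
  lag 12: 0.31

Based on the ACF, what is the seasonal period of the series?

The largest autocorrelation is r_6 = 0.54, with a weaker echo at lag 12 (0.31); the remaining lags stay at or below 0.18.
The dominant spike at lag 6 indicates a seasonal period of 6.

6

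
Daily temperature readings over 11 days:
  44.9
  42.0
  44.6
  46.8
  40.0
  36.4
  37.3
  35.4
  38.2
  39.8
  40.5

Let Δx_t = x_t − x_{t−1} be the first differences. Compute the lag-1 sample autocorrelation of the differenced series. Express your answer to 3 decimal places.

0.020

First differences Δx: -2.9, 2.6, 2.2, -6.8, -3.6, 0.9, -1.9, 2.8, 1.6, 0.7
Mean of differences = -0.4400
Numerator Σ(Δx_t−Δx̄)(Δx_{t+1}−Δx̄) = 1.8684
Denominator Σ(Δx_t−Δx̄)² = 92.5840
r_1(Δx) = 1.8684 / 92.5840 = 0.020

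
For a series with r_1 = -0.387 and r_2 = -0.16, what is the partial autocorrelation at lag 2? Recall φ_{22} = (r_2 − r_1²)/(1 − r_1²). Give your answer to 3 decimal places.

-0.364

φ_{22} = (r_2 − r_1²) / (1 − r_1²)
r_1² = (-0.387)² = 0.149769
Numerator = -0.16 − 0.1498 = -0.3098; denominator = 1 − 0.1498 = 0.8502
φ_{22} = -0.3098 / 0.8502 = -0.364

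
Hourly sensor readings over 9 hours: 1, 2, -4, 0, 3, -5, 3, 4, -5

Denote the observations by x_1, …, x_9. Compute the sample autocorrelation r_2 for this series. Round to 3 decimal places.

-0.404

Mean x̄ = (1 + 2 − 4 + 0 + 3 − 5 + 3 + 4 − 5)/9 = -0.1111
Numerator Σ_{t=1}^{7}(x_t−x̄)(x_{t+2}−x̄) = -42.3580
Denominator Σ(x_t−x̄)² = 104.8889
r_2 = -42.3580 / 104.8889 = -0.404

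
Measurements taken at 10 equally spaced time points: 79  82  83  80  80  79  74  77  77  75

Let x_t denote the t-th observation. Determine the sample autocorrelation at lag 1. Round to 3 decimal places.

Mean x̄ = (79 + 82 + 83 + 80 + 80 + 79 + 74 + 77 + 77 + 75)/10 = 78.6000
Numerator Σ_{t=1}^{9}(x_t−x̄)(x_{t+1}−x̄) = 38.8400
Denominator Σ(x_t−x̄)² = 74.4000
r_1 = 38.8400 / 74.4000 = 0.522

0.522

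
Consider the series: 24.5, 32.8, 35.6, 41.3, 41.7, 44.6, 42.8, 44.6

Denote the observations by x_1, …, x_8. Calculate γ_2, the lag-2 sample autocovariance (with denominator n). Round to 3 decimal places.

10.441

Mean x̄ = (24.5 + 32.8 + 35.6 + 41.3 + 41.7 + 44.6 + 42.8 + 44.6)/8 = 38.4875
Σ_{t=1}^{6}(x_t−x̄)(x_{t+2}−x̄) = 83.5247
γ_2 = 83.5247 / 8 = 10.441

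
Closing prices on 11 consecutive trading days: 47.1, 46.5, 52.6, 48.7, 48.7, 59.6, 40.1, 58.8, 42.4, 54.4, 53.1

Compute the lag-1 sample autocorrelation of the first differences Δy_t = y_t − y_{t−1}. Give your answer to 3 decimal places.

First differences Δy: -0.6, 6.1, -3.9, 0.0, 10.9, -19.5, 18.7, -16.4, 12.0, -1.3
Mean of differences = 0.6000
Numerator Σ(Δy_t−Δȳ)(Δy_{t+1}−Δȳ) = -1128.8300
Denominator Σ(Δy_t−Δȳ)² = 1312.5800
r_1(Δy) = -1128.8300 / 1312.5800 = -0.860

-0.860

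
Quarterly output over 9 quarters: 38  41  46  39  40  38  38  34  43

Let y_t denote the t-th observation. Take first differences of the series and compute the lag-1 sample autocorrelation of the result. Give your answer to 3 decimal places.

First differences Δy: 3, 5, -7, 1, -2, 0, -4, 9
Mean of differences = 0.6250
Numerator Σ(Δy_t−Δȳ)(Δy_{t+1}−Δȳ) = -61.0156
Denominator Σ(Δy_t−Δȳ)² = 181.8750
r_1(Δy) = -61.0156 / 181.8750 = -0.335

-0.335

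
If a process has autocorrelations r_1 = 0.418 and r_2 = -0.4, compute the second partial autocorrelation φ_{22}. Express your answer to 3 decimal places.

φ_{22} = (r_2 − r_1²) / (1 − r_1²)
r_1² = (0.418)² = 0.174724
Numerator = -0.4 − 0.1747 = -0.5747; denominator = 1 − 0.1747 = 0.8253
φ_{22} = -0.5747 / 0.8253 = -0.696

-0.696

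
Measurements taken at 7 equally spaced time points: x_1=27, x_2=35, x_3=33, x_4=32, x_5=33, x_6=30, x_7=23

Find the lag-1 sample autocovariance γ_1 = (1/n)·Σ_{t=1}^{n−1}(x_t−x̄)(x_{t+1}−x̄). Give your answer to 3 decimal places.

0.892

Mean x̄ = (27 + 35 + 33 + 32 + 33 + 30 + 23)/7 = 30.4286
Deviations: -3.4286, 4.5714, 2.5714, 1.5714, 2.5714, -0.4286, -7.4286
Σ_{t=1}^{6}(x_t−x̄)(x_{t+1}−x̄) = 6.2449
γ_1 = 6.2449 / 7 = 0.892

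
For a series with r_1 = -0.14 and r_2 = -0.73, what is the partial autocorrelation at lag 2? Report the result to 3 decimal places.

-0.765

φ_{22} = (r_2 − r_1²) / (1 − r_1²)
r_1² = (-0.14)² = 0.0196
Numerator = -0.73 − 0.0196 = -0.7496; denominator = 1 − 0.0196 = 0.9804
φ_{22} = -0.7496 / 0.9804 = -0.765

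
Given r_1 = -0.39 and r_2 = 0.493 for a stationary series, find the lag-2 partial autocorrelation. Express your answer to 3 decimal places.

0.402

φ_{22} = (r_2 − r_1²) / (1 − r_1²)
r_1² = (-0.39)² = 0.1521
Numerator = 0.493 − 0.1521 = 0.3409; denominator = 1 − 0.1521 = 0.8479
φ_{22} = 0.3409 / 0.8479 = 0.402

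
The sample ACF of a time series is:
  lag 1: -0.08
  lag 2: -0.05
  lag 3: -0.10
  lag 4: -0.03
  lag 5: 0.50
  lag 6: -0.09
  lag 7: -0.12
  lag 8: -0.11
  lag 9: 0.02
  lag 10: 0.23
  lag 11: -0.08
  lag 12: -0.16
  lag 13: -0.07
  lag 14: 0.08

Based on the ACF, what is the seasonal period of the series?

5

The largest autocorrelation is r_5 = 0.50, with a weaker echo at lag 10 (0.23); the remaining lags stay at or below 0.08.
The dominant spike at lag 5 indicates a seasonal period of 5.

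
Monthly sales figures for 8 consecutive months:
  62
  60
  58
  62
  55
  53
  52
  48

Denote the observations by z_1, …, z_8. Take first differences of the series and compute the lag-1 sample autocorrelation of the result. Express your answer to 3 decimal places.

First differences Δz: -2, -2, 4, -7, -2, -1, -4
Mean of differences = -2.0000
Numerator Σ(Δz_t−Δz̄)(Δz_{t+1}−Δz̄) = -32.0000
Denominator Σ(Δz_t−Δz̄)² = 66.0000
r_1(Δz) = -32.0000 / 66.0000 = -0.485

-0.485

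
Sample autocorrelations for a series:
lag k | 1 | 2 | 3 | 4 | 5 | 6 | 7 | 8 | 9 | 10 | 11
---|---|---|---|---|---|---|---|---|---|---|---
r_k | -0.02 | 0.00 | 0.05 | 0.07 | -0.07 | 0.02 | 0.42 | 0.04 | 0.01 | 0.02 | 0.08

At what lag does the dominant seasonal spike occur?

7

The largest autocorrelation is r_7 = 0.42; the remaining lags stay at or below 0.08.
The dominant spike at lag 7 indicates a seasonal period of 7.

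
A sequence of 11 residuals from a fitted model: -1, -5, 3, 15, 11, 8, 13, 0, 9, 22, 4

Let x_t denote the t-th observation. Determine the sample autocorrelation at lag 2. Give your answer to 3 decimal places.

-0.248

Mean x̄ = (-1 − 5 + 3 + 15 + 11 + 8 + 13 + 0 + 9 + 22 + 4)/11 = 7.1818
Numerator Σ_{t=1}^{9}(x_t−x̄)(x_{t+2}−x̄) = -155.8843
Denominator Σ(x_t−x̄)² = 627.6364
r_2 = -155.8843 / 627.6364 = -0.248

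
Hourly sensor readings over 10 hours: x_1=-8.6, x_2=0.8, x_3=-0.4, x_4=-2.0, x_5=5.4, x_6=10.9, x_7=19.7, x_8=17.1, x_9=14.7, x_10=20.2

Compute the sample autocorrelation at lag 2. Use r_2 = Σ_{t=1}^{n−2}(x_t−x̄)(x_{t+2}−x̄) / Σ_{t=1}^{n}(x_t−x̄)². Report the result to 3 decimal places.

Mean x̄ = (-8.6 + 0.8 − 0.4 − 2.0 + 5.4 + 10.9 + 19.7 + 17.1 + 14.7 + 20.2)/10 = 7.7800
Numerator Σ_{t=1}^{8}(x_t−x̄)(x_{t+2}−x̄) = 390.1572
Denominator Σ(x_t−x̄)² = 926.0760
r_2 = 390.1572 / 926.0760 = 0.421

0.421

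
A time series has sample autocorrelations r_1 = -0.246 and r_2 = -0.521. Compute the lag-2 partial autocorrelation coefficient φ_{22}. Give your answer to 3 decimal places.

-0.619

φ_{22} = (r_2 − r_1²) / (1 − r_1²)
r_1² = (-0.246)² = 0.060516
Numerator = -0.521 − 0.0605 = -0.5815; denominator = 1 − 0.0605 = 0.9395
φ_{22} = -0.5815 / 0.9395 = -0.619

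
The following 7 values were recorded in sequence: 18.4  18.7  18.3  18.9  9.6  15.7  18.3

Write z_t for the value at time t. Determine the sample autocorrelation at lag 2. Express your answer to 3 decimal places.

Mean z̄ = (18.4 + 18.7 + 18.3 + 18.9 + 9.6 + 15.7 + 18.3)/7 = 16.8429
Deviations from mean: 1.5571, 1.8571, 1.4571, 2.0571, -7.2429, -1.1429, 1.4571
Numerator Σ_{t=1}^{5}(z_t−z̄)(z_{t+2}−z̄) = -17.3694
Denominator Σ(z_t−z̄)² = 68.1171
r_2 = -17.3694 / 68.1171 = -0.255

-0.255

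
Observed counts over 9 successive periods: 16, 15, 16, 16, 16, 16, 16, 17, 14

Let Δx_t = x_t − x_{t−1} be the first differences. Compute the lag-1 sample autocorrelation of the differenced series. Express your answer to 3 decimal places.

-0.310

First differences Δx: -1, 1, 0, 0, 0, 0, 1, -3
Mean of differences = -0.2500
Numerator Σ(Δx_t−Δx̄)(Δx_{t+1}−Δx̄) = -3.5625
Denominator Σ(Δx_t−Δx̄)² = 11.5000
r_1(Δx) = -3.5625 / 11.5000 = -0.310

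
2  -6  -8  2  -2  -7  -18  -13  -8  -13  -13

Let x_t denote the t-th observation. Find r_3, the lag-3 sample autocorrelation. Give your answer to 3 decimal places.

0.135

Mean x̄ = (2 − 6 − 8 + 2 − 2 − 7 − 18 − 13 − 8 − 13 − 13)/11 = -7.6364
Numerator Σ_{t=1}^{8}(x_t−x̄)(x_{t+3}−x̄) = 55.8760
Denominator Σ(x_t−x̄)² = 414.5455
r_3 = 55.8760 / 414.5455 = 0.135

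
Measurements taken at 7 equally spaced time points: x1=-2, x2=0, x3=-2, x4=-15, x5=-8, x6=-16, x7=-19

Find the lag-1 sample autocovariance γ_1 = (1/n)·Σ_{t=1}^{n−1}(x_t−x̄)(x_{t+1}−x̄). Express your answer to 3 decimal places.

20.058

Mean x̄ = (-2 + 0 − 2 − 15 − 8 − 16 − 19)/7 = -8.8571
Σ_{t=1}^{6}(x_t−x̄)(x_{t+1}−x̄) = 140.4082
γ_1 = 140.4082 / 7 = 20.058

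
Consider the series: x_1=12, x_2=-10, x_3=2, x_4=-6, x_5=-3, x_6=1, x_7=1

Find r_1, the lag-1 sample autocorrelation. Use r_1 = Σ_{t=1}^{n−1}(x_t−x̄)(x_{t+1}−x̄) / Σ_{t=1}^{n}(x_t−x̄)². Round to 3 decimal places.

-0.487

Mean x̄ = (12 − 10 + 2 − 6 − 3 + 1 + 1)/7 = -0.4286
Deviations from mean: 12.4286, -9.5714, 2.4286, -5.5714, -2.5714, 1.4286, 1.4286
Σ(x_t−x̄)(x_{t+1}−x̄) = (-118.9592) + (-23.2449) + (-13.5306) + (14.3265) + (-3.6735) + (2.0408) = -143.0408
Denominator Σ(x_t−x̄)² = 293.7143
r_1 = -143.0408 / 293.7143 = -0.487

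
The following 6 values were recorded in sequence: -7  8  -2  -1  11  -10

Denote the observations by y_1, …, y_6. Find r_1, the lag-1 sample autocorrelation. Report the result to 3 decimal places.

Mean ȳ = (-7 + 8 − 2 − 1 + 11 − 10)/6 = -0.1667
Deviations from mean: -6.8333, 8.1667, -1.8333, -0.8333, 11.1667, -9.8333
Σ(y_t−ȳ)(y_{t+1}−ȳ) = (-55.8056) + (-14.9722) + (1.5278) + (-9.3056) + (-109.8056) = -188.3611
Denominator Σ(y_t−ȳ)² = 338.8333
r_1 = -188.3611 / 338.8333 = -0.556

-0.556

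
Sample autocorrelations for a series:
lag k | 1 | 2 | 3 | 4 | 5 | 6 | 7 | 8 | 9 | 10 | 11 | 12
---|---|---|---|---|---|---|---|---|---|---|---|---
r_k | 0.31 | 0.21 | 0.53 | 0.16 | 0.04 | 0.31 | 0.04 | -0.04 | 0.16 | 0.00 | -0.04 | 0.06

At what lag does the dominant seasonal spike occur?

The largest autocorrelation is r_3 = 0.53; the remaining lags stay at or below 0.31. The elevated value at lag 1 (0.31), dropping to 0.21 at lag 2, reflects decaying short-term dependence rather than seasonality.
The dominant spike at lag 3 indicates a seasonal period of 3.

3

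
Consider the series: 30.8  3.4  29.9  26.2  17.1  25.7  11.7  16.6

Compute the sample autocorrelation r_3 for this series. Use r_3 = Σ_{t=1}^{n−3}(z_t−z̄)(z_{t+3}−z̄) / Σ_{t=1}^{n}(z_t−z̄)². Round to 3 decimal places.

Mean z̄ = (30.8 + 3.4 + 29.9 + 26.2 + 17.1 + 25.7 + 11.7 + 16.6)/8 = 20.1750
Deviations from mean: 10.6250, -16.7750, 9.7250, 6.0250, -3.0750, 5.5250, -8.4750, -3.5750
Σ(z_t−z̄)(z_{t+3}−z̄) = (64.0156) + (51.5831) + (53.7306) + (-51.0619) + (10.9931) = 129.2606
Denominator Σ(z_t−z̄)² = 649.7550
r_3 = 129.2606 / 649.7550 = 0.199

0.199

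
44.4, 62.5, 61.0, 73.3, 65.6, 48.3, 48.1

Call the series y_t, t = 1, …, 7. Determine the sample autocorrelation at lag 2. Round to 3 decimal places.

Mean ȳ = (44.4 + 62.5 + 61.0 + 73.3 + 65.6 + 48.3 + 48.1)/7 = 57.6000
Deviations from mean: -13.2000, 4.9000, 3.4000, 15.7000, 8.0000, -9.3000, -9.5000
Σ(y_t−ȳ)(y_{t+2}−ȳ) = (-44.8800) + (76.9300) + (27.2000) + (-146.0100) + (-76.0000) = -162.7600
Denominator Σ(y_t−ȳ)² = 697.0400
r_2 = -162.7600 / 697.0400 = -0.234

-0.234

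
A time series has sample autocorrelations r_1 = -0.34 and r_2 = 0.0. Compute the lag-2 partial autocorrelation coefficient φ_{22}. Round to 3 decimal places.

-0.131

φ_{22} = (r_2 − r_1²) / (1 − r_1²)
r_1² = (-0.34)² = 0.1156
Numerator = 0.0 − 0.1156 = -0.1156; denominator = 1 − 0.1156 = 0.8844
φ_{22} = -0.1156 / 0.8844 = -0.131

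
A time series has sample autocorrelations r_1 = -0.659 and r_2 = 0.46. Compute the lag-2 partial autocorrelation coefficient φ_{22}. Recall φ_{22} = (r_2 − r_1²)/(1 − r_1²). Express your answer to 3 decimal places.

φ_{22} = (r_2 − r_1²) / (1 − r_1²)
r_1² = (-0.659)² = 0.434281
Numerator = 0.46 − 0.4343 = 0.0257; denominator = 1 − 0.4343 = 0.5657
φ_{22} = 0.0257 / 0.5657 = 0.045

0.045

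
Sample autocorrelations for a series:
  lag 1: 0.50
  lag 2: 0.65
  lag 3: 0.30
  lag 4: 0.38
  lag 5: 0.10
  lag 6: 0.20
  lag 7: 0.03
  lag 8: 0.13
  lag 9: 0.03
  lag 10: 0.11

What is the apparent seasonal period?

2

The largest autocorrelation is r_2 = 0.65; the remaining lags stay at or below 0.50.
The dominant spike at lag 2 indicates a seasonal period of 2.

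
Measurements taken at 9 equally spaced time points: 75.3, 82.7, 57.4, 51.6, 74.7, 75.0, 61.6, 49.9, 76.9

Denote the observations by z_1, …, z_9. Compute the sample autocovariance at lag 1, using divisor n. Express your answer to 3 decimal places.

-5.111

Mean z̄ = (75.3 + 82.7 + 57.4 + 51.6 + 74.7 + 75.0 + 61.6 + 49.9 + 76.9)/9 = 67.2333
Σ_{t=1}^{8}(z_t−z̄)(z_{t+1}−z̄) = -45.9978
γ_1 = -45.9978 / 9 = -5.111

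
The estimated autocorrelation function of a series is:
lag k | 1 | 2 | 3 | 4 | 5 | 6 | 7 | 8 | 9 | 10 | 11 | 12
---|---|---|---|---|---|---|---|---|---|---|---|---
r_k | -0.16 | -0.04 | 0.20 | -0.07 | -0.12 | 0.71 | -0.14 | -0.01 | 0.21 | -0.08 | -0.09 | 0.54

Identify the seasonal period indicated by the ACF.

6

The largest autocorrelation is r_6 = 0.71, with a weaker echo at lag 12 (0.54); the remaining lags stay at or below 0.21.
The dominant spike at lag 6 indicates a seasonal period of 6.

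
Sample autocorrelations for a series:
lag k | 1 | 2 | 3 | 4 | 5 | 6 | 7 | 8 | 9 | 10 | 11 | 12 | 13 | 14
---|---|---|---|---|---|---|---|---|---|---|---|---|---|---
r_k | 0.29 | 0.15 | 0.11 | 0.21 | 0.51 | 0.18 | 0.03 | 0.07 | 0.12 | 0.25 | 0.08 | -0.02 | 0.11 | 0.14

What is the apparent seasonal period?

5

The largest autocorrelation is r_5 = 0.51; the remaining lags stay at or below 0.29. The elevated value at lag 1 (0.29), dropping to 0.15 at lag 2, reflects decaying short-term dependence rather than seasonality.
The dominant spike at lag 5 indicates a seasonal period of 5.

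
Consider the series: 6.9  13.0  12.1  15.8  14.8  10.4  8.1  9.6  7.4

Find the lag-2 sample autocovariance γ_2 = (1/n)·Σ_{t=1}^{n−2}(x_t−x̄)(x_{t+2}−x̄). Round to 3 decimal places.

Mean x̄ = (6.9 + 13.0 + 12.1 + 15.8 + 14.8 + 10.4 + 8.1 + 9.6 + 7.4)/9 = 10.9000
Σ_{t=1}^{7}(x_t−x̄)(x_{t+2}−x̄) = 7.2500
γ_2 = 7.2500 / 9 = 0.806

0.806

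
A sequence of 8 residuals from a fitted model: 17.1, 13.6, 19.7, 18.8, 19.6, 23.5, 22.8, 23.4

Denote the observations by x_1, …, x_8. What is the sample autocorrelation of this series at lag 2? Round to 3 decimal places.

Mean x̄ = (17.1 + 13.6 + 19.7 + 18.8 + 19.6 + 23.5 + 22.8 + 23.4)/8 = 19.8125
Deviations from mean: -2.7125, -6.2125, -0.1125, -1.0125, -0.2125, 3.6875, 2.9875, 3.5875
Σ(x_t−x̄)(x_{t+2}−x̄) = (0.3052) + (6.2902) + (0.0239) + (-3.7336) + (-0.6348) + (13.2289) = 15.4797
Denominator Σ(x_t−x̄)² = 82.4288
r_2 = 15.4797 / 82.4288 = 0.188

0.188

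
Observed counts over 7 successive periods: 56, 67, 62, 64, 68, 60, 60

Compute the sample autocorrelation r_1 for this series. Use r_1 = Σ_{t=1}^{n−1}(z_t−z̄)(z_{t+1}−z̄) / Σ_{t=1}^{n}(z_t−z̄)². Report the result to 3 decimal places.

Mean z̄ = (56 + 67 + 62 + 64 + 68 + 60 + 60)/7 = 62.4286
Deviations from mean: -6.4286, 4.5714, -0.4286, 1.5714, 5.5714, -2.4286, -2.4286
Σ(z_t−z̄)(z_{t+1}−z̄) = (-29.3878) + (-1.9592) + (-0.6735) + (8.7551) + (-13.5306) + (5.8980) = -30.8980
Denominator Σ(z_t−z̄)² = 107.7143
r_1 = -30.8980 / 107.7143 = -0.287

-0.287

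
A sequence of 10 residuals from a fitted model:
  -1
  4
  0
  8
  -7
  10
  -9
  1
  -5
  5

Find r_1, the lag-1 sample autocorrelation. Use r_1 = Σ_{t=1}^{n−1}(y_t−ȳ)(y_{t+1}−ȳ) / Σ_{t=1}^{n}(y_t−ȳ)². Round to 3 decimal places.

Mean ȳ = (-1 + 4 + 0 + 8 − 7 + 10 − 9 + 1 − 5 + 5)/10 = 0.6000
Numerator Σ_{t=1}^{9}(y_t−ȳ)(y_{t+1}−ȳ) = -260.5600
Denominator Σ(y_t−ȳ)² = 358.4000
r_1 = -260.5600 / 358.4000 = -0.727

-0.727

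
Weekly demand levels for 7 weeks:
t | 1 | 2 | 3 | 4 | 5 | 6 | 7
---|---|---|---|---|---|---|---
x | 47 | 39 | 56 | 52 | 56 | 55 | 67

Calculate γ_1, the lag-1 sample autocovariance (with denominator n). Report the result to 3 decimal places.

10.140

Mean x̄ = (47 + 39 + 56 + 52 + 56 + 55 + 67)/7 = 53.1429
Σ_{t=1}^{6}(x_t−x̄)(x_{t+1}−x̄) = 70.9796
γ_1 = 70.9796 / 7 = 10.140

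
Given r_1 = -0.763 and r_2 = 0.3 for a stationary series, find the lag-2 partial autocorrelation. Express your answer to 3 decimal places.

-0.675

φ_{22} = (r_2 − r_1²) / (1 − r_1²)
r_1² = (-0.763)² = 0.582169
Numerator = 0.3 − 0.5822 = -0.2822; denominator = 1 − 0.5822 = 0.4178
φ_{22} = -0.2822 / 0.4178 = -0.675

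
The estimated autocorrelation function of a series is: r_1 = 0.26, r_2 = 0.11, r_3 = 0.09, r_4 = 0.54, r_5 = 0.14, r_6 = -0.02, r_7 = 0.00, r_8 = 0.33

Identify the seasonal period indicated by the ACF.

The largest autocorrelation is r_4 = 0.54, with a weaker echo at lag 8 (0.33); the remaining lags stay at or below 0.26. The elevated value at lag 1 (0.26), dropping to 0.11 at lag 2, reflects decaying short-term dependence rather than seasonality.
The dominant spike at lag 4 indicates a seasonal period of 4.

4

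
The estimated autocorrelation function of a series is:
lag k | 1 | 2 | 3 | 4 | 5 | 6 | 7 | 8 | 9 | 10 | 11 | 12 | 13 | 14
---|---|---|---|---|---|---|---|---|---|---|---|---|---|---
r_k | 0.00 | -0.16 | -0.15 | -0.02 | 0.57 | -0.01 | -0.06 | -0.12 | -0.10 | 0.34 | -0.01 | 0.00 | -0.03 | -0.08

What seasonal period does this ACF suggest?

5

The largest autocorrelation is r_5 = 0.57, with a weaker echo at lag 10 (0.34); the remaining lags stay at or below 0.00.
The dominant spike at lag 5 indicates a seasonal period of 5.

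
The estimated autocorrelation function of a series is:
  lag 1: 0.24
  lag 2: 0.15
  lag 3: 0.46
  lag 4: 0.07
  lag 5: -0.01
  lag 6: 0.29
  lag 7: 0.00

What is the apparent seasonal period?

3

The largest autocorrelation is r_3 = 0.46, with a weaker echo at lag 6 (0.29); the remaining lags stay at or below 0.24. The elevated value at lag 1 (0.24), dropping to 0.15 at lag 2, reflects decaying short-term dependence rather than seasonality.
The dominant spike at lag 3 indicates a seasonal period of 3.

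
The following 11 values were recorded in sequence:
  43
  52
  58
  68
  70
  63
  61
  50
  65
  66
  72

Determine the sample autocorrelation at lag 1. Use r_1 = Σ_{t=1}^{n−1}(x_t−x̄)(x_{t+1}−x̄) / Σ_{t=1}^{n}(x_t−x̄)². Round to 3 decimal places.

0.338

Mean x̄ = (43 + 52 + 58 + 68 + 70 + 63 + 61 + 50 + 65 + 66 + 72)/11 = 60.7273
Numerator Σ_{t=1}^{10}(x_t−x̄)(x_{t+1}−x̄) = 281.0165
Denominator Σ(x_t−x̄)² = 830.1818
r_1 = 281.0165 / 830.1818 = 0.338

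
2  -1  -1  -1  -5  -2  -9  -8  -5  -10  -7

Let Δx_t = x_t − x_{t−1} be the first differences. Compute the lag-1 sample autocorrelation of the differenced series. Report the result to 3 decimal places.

First differences Δx: -3, 0, 0, -4, 3, -7, 1, 3, -5, 3
Mean of differences = -0.9000
Numerator Σ(Δx_t−Δx̄)(Δx_{t+1}−Δx̄) = -75.9100
Denominator Σ(Δx_t−Δx̄)² = 118.9000
r_1(Δx) = -75.9100 / 118.9000 = -0.638

-0.638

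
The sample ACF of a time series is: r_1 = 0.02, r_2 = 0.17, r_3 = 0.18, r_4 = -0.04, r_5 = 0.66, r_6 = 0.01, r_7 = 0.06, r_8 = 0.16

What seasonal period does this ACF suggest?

5

The largest autocorrelation is r_5 = 0.66; the remaining lags stay at or below 0.18.
The dominant spike at lag 5 indicates a seasonal period of 5.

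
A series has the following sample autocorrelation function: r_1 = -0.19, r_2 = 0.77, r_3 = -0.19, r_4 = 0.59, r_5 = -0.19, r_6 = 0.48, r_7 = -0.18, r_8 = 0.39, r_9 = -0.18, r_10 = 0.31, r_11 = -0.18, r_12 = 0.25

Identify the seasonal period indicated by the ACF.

The largest autocorrelation is r_2 = 0.77, with weaker echoes at lags 4 (0.59), 6 (0.48), 8 (0.39), 10 (0.31) and 12 (0.25); the remaining lags stay at or below -0.18.
The dominant spike at lag 2 indicates a seasonal period of 2.

2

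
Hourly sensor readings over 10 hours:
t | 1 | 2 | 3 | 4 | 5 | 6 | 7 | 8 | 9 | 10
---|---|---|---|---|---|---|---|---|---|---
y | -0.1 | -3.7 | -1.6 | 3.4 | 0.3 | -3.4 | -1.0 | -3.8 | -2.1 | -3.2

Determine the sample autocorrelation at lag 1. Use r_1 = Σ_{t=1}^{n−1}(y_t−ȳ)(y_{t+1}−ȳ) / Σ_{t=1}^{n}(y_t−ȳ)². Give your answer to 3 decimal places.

Mean ȳ = (-0.1 − 3.7 − 1.6 + 3.4 + 0.3 − 3.4 − 1.0 − 3.8 − 2.1 − 3.2)/10 = -1.5200
Numerator Σ_{t=1}^{9}(y_t−ȳ)(y_{t+1}−ȳ) = 2.3516
Denominator Σ(y_t−ȳ)² = 46.4560
r_1 = 2.3516 / 46.4560 = 0.051

0.051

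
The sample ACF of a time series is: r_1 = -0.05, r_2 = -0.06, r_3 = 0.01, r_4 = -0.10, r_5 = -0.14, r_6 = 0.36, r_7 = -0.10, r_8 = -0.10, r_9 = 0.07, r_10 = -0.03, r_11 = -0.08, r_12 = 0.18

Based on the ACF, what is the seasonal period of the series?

6

The largest autocorrelation is r_6 = 0.36, with a weaker echo at lag 12 (0.18); the remaining lags stay at or below 0.07.
The dominant spike at lag 6 indicates a seasonal period of 6.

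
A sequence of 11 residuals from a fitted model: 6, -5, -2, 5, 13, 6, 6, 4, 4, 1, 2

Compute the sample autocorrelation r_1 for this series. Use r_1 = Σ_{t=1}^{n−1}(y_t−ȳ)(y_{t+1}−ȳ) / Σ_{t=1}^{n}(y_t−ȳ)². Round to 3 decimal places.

0.294

Mean ȳ = (6 − 5 − 2 + 5 + 13 + 6 + 6 + 4 + 4 + 1 + 2)/11 = 3.6364
Numerator Σ_{t=1}^{10}(y_t−ȳ)(y_{t+1}−ȳ) = 65.4132
Denominator Σ(y_t−ȳ)² = 222.5455
r_1 = 65.4132 / 222.5455 = 0.294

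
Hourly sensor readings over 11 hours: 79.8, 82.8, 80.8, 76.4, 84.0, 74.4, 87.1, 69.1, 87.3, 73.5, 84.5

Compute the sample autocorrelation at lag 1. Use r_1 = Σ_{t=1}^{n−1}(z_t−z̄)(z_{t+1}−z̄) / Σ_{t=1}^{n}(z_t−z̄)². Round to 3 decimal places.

-0.880

Mean z̄ = (79.8 + 82.8 + 80.8 + 76.4 + 84.0 + 74.4 + 87.1 + 69.1 + 87.3 + 73.5 + 84.5)/11 = 79.9727
Numerator Σ_{t=1}^{10}(z_t−z̄)(z_{t+1}−z̄) = -311.5462
Denominator Σ(z_t−z̄)² = 353.8418
r_1 = -311.5462 / 353.8418 = -0.880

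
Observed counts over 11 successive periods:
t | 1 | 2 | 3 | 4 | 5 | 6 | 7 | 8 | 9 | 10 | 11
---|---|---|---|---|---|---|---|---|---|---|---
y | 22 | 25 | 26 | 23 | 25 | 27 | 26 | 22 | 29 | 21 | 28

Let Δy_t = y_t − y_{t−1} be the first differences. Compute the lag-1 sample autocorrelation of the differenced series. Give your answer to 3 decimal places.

First differences Δy: 3, 1, -3, 2, 2, -1, -4, 7, -8, 7
Mean of differences = 0.6000
Numerator Σ(Δy_t−Δȳ)(Δy_{t+1}−Δȳ) = -137.9600
Denominator Σ(Δy_t−Δȳ)² = 202.4000
r_1(Δy) = -137.9600 / 202.4000 = -0.682

-0.682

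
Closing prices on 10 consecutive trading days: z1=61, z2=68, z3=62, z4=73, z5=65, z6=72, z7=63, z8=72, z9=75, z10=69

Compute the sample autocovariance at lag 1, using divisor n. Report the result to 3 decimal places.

Mean z̄ = (61 + 68 + 62 + 73 + 65 + 72 + 63 + 72 + 75 + 69)/10 = 68.0000
Σ_{t=1}^{9}(z_t−z̄)(z_{t+1}−z̄) = -62.0000
γ_1 = -62.0000 / 10 = -6.200

-6.200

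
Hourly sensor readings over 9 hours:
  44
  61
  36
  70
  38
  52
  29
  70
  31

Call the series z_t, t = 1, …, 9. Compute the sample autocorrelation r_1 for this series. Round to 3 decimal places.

-0.775

Mean z̄ = (44 + 61 + 36 + 70 + 38 + 52 + 29 + 70 + 31)/9 = 47.8889
Numerator Σ_{t=1}^{8}(z_t−z̄)(z_{t+1}−z̄) = -1597.7901
Denominator Σ(z_t−z̄)² = 2062.8889
r_1 = -1597.7901 / 2062.8889 = -0.775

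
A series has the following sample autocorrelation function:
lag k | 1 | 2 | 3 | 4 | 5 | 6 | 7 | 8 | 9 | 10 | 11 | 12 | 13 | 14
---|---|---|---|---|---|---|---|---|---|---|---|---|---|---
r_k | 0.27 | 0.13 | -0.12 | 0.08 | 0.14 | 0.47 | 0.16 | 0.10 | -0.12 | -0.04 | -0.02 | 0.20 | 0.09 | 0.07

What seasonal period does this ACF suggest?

6

The largest autocorrelation is r_6 = 0.47; the remaining lags stay at or below 0.27. The elevated value at lag 1 (0.27), dropping to 0.13 at lag 2, reflects decaying short-term dependence rather than seasonality.
The dominant spike at lag 6 indicates a seasonal period of 6.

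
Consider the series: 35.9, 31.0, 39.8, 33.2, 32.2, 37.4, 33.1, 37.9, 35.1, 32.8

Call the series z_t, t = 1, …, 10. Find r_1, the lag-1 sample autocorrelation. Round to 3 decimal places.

-0.589

Mean z̄ = (35.9 + 31.0 + 39.8 + 33.2 + 32.2 + 37.4 + 33.1 + 37.9 + 35.1 + 32.8)/10 = 34.8400
Numerator Σ_{t=1}^{9}(z_t−z̄)(z_{t+1}−z̄) = -43.1936
Denominator Σ(z_t−z̄)² = 73.3040
r_1 = -43.1936 / 73.3040 = -0.589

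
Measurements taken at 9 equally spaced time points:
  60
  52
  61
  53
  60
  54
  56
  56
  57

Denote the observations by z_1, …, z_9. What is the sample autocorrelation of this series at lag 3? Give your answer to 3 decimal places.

Mean z̄ = (60 + 52 + 61 + 53 + 60 + 54 + 56 + 56 + 57)/9 = 56.5556
Numerator Σ_{t=1}^{6}(z_t−z̄)(z_{t+3}−z̄) = -40.3704
Denominator Σ(z_t−z̄)² = 84.2222
r_3 = -40.3704 / 84.2222 = -0.479

-0.479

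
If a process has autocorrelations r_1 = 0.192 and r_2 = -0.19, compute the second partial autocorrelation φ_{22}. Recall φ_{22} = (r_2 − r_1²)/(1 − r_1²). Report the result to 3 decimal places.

-0.236

φ_{22} = (r_2 − r_1²) / (1 − r_1²)
r_1² = (0.192)² = 0.036864
Numerator = -0.19 − 0.0369 = -0.2269; denominator = 1 − 0.0369 = 0.9631
φ_{22} = -0.2269 / 0.9631 = -0.236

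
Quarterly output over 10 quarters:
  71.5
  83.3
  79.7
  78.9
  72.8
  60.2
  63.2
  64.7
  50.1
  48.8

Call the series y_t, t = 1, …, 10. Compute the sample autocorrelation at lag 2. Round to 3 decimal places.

0.259

Mean ȳ = (71.5 + 83.3 + 79.7 + 78.9 + 72.8 + 60.2 + 63.2 + 64.7 + 50.1 + 48.8)/10 = 67.3200
Numerator Σ_{t=1}^{8}(y_t−ȳ)(y_{t+2}−ȳ) = 337.7352
Denominator Σ(y_t−ȳ)² = 1304.2760
r_2 = 337.7352 / 1304.2760 = 0.259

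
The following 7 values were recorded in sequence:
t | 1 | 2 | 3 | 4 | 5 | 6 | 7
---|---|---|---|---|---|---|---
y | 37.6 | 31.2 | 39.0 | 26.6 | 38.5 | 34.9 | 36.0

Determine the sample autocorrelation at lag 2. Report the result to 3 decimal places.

0.500

Mean ȳ = (37.6 + 31.2 + 39.0 + 26.6 + 38.5 + 34.9 + 36.0)/7 = 34.8286
Deviations from mean: 2.7714, -3.6286, 4.1714, -8.2286, 3.6714, 0.0714, 1.1714
Numerator Σ_{t=1}^{5}(y_t−ȳ)(y_{t+2}−ȳ) = 60.4469
Denominator Σ(y_t−ȳ)² = 120.8143
r_2 = 60.4469 / 120.8143 = 0.500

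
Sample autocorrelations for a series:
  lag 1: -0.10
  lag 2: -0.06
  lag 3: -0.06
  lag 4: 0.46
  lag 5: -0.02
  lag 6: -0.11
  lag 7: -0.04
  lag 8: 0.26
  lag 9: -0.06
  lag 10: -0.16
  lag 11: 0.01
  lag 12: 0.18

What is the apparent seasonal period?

The largest autocorrelation is r_4 = 0.46, with weaker echoes at lags 8 (0.26) and 12 (0.18); the remaining lags stay at or below 0.01.
The dominant spike at lag 4 indicates a seasonal period of 4.

4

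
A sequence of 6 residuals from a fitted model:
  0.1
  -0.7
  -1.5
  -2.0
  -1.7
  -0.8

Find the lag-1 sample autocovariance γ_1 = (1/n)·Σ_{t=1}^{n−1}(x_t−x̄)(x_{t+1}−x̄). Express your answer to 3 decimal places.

Mean x̄ = (0.1 − 0.7 − 1.5 − 2.0 − 1.7 − 0.8)/6 = -1.1000
Deviations: 1.2000, 0.4000, -0.4000, -0.9000, -0.6000, 0.3000
Σ_{t=1}^{5}(x_t−x̄)(x_{t+1}−x̄) = 1.0400
γ_1 = 1.0400 / 6 = 0.173

0.173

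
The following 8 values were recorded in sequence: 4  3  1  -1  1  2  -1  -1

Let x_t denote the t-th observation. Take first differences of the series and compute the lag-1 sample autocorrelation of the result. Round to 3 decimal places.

First differences Δx: -1, -2, -2, 2, 1, -3, 0
Mean of differences = -0.7143
Numerator Σ(Δx_t−Δx̄)(Δx_{t+1}−Δx̄) = -2.3673
Denominator Σ(Δx_t−Δx̄)² = 19.4286
r_1(Δx) = -2.3673 / 19.4286 = -0.122

-0.122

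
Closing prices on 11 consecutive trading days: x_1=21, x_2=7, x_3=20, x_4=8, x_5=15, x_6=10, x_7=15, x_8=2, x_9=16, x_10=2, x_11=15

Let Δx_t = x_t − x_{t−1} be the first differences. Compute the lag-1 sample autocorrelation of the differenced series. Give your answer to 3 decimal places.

-0.832

First differences Δx: -14, 13, -12, 7, -5, 5, -13, 14, -14, 13
Mean of differences = -0.6000
Numerator Σ(Δx_t−Δx̄)(Δx_{t+1}−Δx̄) = -1110.3600
Denominator Σ(Δx_t−Δx̄)² = 1334.4000
r_1(Δx) = -1110.3600 / 1334.4000 = -0.832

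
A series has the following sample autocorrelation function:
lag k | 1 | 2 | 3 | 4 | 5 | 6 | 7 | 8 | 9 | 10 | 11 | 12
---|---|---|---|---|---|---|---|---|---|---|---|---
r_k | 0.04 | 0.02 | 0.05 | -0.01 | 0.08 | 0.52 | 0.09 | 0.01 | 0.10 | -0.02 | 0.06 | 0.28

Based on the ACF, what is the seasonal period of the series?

The largest autocorrelation is r_6 = 0.52, with a weaker echo at lag 12 (0.28); the remaining lags stay at or below 0.10.
The dominant spike at lag 6 indicates a seasonal period of 6.

6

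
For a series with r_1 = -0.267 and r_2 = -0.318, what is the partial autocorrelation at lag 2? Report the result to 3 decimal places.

-0.419

φ_{22} = (r_2 − r_1²) / (1 − r_1²)
r_1² = (-0.267)² = 0.071289
Numerator = -0.318 − 0.0713 = -0.3893; denominator = 1 − 0.0713 = 0.9287
φ_{22} = -0.3893 / 0.9287 = -0.419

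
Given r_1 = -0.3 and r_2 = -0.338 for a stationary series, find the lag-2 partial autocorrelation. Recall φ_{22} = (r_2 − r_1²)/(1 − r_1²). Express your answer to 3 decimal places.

-0.470

φ_{22} = (r_2 − r_1²) / (1 − r_1²)
r_1² = (-0.3)² = 0.09
Numerator = -0.338 − 0.0900 = -0.4280; denominator = 1 − 0.0900 = 0.9100
φ_{22} = -0.4280 / 0.9100 = -0.470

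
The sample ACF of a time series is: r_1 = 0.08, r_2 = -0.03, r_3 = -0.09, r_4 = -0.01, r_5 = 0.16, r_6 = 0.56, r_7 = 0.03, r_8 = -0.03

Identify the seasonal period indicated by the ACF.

6

The largest autocorrelation is r_6 = 0.56; the remaining lags stay at or below 0.16.
The dominant spike at lag 6 indicates a seasonal period of 6.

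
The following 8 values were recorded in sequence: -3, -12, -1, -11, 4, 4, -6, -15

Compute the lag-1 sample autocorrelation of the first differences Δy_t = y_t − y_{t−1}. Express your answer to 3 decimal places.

-0.381

First differences Δy: -9, 11, -10, 15, 0, -10, -9
Mean of differences = -1.7143
Numerator Σ(Δy_t−Δȳ)(Δy_{t+1}−Δȳ) = -261.6531
Denominator Σ(Δy_t−Δȳ)² = 687.4286
r_1(Δy) = -261.6531 / 687.4286 = -0.381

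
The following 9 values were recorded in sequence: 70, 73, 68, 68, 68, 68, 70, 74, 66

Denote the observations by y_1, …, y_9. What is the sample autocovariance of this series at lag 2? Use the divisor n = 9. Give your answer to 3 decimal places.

-1.229

Mean ȳ = (70 + 73 + 68 + 68 + 68 + 68 + 70 + 74 + 66)/9 = 69.4444
Σ_{t=1}^{7}(y_t−ȳ)(y_{t+2}−ȳ) = -11.0617
γ_2 = -11.0617 / 9 = -1.229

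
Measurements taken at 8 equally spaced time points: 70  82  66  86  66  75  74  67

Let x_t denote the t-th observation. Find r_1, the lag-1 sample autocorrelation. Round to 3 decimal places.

Mean x̄ = (70 + 82 + 66 + 86 + 66 + 75 + 74 + 67)/8 = 73.2500
Σ(x_t−x̄)(x_{t+1}−x̄) = (-28.4375) + (-63.4375) + (-92.4375) + (-92.4375) + (-12.6875) + (1.3125) + (-4.6875) = -292.8125
Denominator Σ(x_t−x̄)² = 397.5000
r_1 = -292.8125 / 397.5000 = -0.737

-0.737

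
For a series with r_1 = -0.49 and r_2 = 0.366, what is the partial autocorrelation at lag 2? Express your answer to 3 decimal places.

φ_{22} = (r_2 − r_1²) / (1 − r_1²)
r_1² = (-0.49)² = 0.2401
Numerator = 0.366 − 0.2401 = 0.1259; denominator = 1 − 0.2401 = 0.7599
φ_{22} = 0.1259 / 0.7599 = 0.166

0.166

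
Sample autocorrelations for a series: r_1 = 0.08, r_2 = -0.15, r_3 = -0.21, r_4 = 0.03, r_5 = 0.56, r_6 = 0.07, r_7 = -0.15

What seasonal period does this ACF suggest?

The largest autocorrelation is r_5 = 0.56; the remaining lags stay at or below 0.08.
The dominant spike at lag 5 indicates a seasonal period of 5.

5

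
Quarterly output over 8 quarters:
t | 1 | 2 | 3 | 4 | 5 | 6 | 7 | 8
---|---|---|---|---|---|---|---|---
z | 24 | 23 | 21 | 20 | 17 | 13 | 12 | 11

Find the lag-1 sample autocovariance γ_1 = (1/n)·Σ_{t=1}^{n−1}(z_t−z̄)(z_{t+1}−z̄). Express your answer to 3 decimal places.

Mean z̄ = (24 + 23 + 21 + 20 + 17 + 13 + 12 + 11)/8 = 17.6250
Σ_{t=1}^{7}(z_t−z̄)(z_{t+1}−z̄) = 125.1094
γ_1 = 125.1094 / 8 = 15.639

15.639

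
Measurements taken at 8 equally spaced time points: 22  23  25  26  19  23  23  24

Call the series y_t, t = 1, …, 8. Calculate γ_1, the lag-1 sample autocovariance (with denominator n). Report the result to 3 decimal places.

Mean ȳ = (22 + 23 + 25 + 26 + 19 + 23 + 23 + 24)/8 = 23.1250
Deviations: -1.1250, -0.1250, 1.8750, 2.8750, -4.1250, -0.1250, -0.1250, 0.8750
Σ_{t=1}^{7}(y_t−ȳ)(y_{t+1}−ȳ) = -6.1406
γ_1 = -6.1406 / 8 = -0.768

-0.768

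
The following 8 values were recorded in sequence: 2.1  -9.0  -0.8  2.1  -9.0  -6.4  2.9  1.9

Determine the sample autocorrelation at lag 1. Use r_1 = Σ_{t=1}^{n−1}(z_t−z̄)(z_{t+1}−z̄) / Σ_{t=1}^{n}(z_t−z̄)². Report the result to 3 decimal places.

Mean z̄ = (2.1 − 9.0 − 0.8 + 2.1 − 9.0 − 6.4 + 2.9 + 1.9)/8 = -2.0250
Σ(z_t−z̄)(z_{t+1}−z̄) = (-28.7719) + (-8.5444) + (5.0531) + (-28.7719) + (30.5156) + (-21.5469) + (19.3306) = -32.7356
Denominator Σ(z_t−z̄)² = 191.6350
r_1 = -32.7356 / 191.6350 = -0.171

-0.171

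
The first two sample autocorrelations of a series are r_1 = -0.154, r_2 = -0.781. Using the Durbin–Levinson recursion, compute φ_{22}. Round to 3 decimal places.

φ_{22} = (r_2 − r_1²) / (1 − r_1²)
r_1² = (-0.154)² = 0.023716
Numerator = -0.781 − 0.0237 = -0.8047; denominator = 1 − 0.0237 = 0.9763
φ_{22} = -0.8047 / 0.9763 = -0.824

-0.824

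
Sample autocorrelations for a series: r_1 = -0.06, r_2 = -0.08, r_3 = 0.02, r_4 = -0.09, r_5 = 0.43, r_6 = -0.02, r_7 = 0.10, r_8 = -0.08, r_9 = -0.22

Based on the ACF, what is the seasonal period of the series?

5

The largest autocorrelation is r_5 = 0.43; the remaining lags stay at or below 0.10.
The dominant spike at lag 5 indicates a seasonal period of 5.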